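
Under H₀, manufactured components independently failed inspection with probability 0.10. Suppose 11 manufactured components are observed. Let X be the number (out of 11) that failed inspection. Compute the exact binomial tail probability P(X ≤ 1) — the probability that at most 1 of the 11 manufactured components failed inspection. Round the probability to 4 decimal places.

P = 0.6974

X is binomial with n = 11 and p = 0.10.
P(X ≤ 1) = C(11,0)·0.10^0·0.90^11 + C(11,1)·0.10^1·0.90^10.
= 0.313811 + 0.383546 = 0.6974.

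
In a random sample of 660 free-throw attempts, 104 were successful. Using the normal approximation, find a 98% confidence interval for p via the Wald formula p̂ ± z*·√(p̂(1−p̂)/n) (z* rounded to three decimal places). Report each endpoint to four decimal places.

p̂ = 104/660 = 0.15758.
SE(p̂) = √(0.15758·0.84242/660) = 0.014182.
The 98% critical value is z* = 2.326.
Margin of error: 2.326 × 0.014182 = 0.03299.
So the interval runs from 0.1246 to 0.1906.

(0.1246, 0.1906)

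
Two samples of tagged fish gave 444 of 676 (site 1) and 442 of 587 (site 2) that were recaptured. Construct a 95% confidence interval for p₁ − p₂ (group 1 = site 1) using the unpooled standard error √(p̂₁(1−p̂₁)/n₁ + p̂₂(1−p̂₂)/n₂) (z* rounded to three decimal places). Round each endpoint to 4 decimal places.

(-0.1462, -0.0462)

p̂₁ = 0.65680, p̂₂ = 0.75298, so the observed difference is -0.09618.
Unpooled SE = √(p̂₁(1−p̂₁)/n₁ + p̂₂(1−p̂₂)/n₂) = √(0.000333450 + 0.000316866) = 0.025501.
For 95% confidence, z* = 1.960. Margin of error = 0.04998.
So the interval runs from -0.1462 to -0.0462.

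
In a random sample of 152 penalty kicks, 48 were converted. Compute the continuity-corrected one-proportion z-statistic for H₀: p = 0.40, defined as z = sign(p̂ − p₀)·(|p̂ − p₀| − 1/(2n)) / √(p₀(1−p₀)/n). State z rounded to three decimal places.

Sample proportion p̂ = 48/152 = 0.31579. p̂ − p₀ = -0.084211.
1/(2n) = 0.003289.
Corrected numerator: |-0.084211| − 0.003289 = 0.080922.
Null standard error: √(0.40·0.60/152) = √0.001578947 = 0.039736.
z = (−)0.080922/0.039736 = -2.036.

z = -2.036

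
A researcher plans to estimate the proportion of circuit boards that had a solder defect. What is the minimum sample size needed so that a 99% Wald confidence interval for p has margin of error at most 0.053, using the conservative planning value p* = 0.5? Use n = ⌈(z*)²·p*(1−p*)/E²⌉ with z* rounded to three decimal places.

n = 591

The 99% critical value is z* = 2.576.
p*(1−p*) = 0.50·0.50 = 0.2500.
(z*)²·p*(1−p*)/E² = 6.635776·0.2500/0.002809 = 590.582.
Rounding up, n = 591.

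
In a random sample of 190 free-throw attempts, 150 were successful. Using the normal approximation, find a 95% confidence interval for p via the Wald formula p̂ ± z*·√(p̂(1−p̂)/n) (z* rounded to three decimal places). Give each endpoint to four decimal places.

The sample proportion is 150/190 = 0.78947.
SE = √(p̂(1−p̂)/n) = √(0.166205/190) = 0.029576.
For 95% confidence, z* = 1.960.
Margin of error: 1.960 × 0.029576 = 0.05797.
So the interval runs from 0.7315 to 0.8474.

(0.7315, 0.8474)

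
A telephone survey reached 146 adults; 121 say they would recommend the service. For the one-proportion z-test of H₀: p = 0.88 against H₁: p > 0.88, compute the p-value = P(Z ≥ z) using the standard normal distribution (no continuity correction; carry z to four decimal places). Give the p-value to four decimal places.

p-value = 0.9716

With x = 121 successes in n = 146, p̂ = 0.82877.
Null standard error: √(0.88·0.12/146) = √0.000723288 = 0.026894.
Test statistic (full precision, shown to 4 dp): z = (121/146 − 0.88)/SE₀ ≈ -1.9050.
p-value = P(Z ≥ z) with z = -1.9050 → 0.9716.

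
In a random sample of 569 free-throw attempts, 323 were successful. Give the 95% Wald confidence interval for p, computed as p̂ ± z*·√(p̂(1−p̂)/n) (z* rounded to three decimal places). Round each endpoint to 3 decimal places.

(0.527, 0.608)

The sample proportion is 323/569 = 0.56766.
SE(p̂) = √(0.56766·0.43234/569) = 0.020768.
For 95% confidence, z* = 1.960.
Margin = 1.960·0.020768 = 0.04071.
So the interval runs from 0.527 to 0.608.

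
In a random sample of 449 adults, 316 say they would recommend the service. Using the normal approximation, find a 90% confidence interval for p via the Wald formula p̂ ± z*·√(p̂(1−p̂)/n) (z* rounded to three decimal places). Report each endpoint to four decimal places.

(0.6683, 0.7392)

The sample proportion is 316/449 = 0.70379.
Standard error of p̂: √(0.208471/449) = √0.000464301 = 0.021548.
For 90% confidence, z* = 1.645.
Margin = 1.645·0.021548 = 0.03545.
So the interval runs from 0.6683 to 0.7392.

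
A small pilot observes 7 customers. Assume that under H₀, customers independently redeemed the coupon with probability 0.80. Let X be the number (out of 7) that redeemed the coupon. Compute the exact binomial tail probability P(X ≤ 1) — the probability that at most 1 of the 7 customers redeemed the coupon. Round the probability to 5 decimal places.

P = 0.00037

X is binomial with n = 7 and p = 0.80.
P(X ≤ 1) = C(7,0)·0.80^0·0.20^7 + C(7,1)·0.80^1·0.20^6.
= 0.000013 + 0.000358 = 0.00037.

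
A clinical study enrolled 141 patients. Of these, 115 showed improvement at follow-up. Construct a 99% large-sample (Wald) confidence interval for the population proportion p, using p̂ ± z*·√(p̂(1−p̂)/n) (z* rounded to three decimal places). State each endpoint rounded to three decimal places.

(0.731, 0.900)

The sample proportion is 115/141 = 0.81560.
SE(p̂) = √(0.81560·0.18440/141) = 0.032659.
For 99% confidence, z* = 2.576.
Margin = 2.576·0.032659 = 0.08413.
CI: 0.81560 ± 0.08413 = (0.731, 0.900).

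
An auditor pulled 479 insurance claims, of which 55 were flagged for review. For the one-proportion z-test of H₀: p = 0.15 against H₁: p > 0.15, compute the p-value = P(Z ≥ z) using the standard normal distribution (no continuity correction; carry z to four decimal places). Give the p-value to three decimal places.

Sample proportion p̂ = 55/479 = 0.11482.
Null standard error: √(0.15·0.85/479) = √0.000266180 = 0.016315.
Test statistic (full precision, shown to 4 dp): z = (55/479 − 0.15)/SE₀ ≈ -2.1561.
p-value = P(Z ≥ z) with z = -2.1561 → 0.984.

p-value = 0.984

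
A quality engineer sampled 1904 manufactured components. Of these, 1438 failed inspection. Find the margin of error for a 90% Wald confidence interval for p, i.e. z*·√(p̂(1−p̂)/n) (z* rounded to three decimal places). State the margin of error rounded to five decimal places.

ME = 0.01621

p̂ = 1438/1904 = 0.75525.
SE = √(p̂(1−p̂)/n) = √(0.184846/1904) = 0.009853.
z* = 1.645 at the 90% level.
ME = 1.645·0.009853 = 0.01621.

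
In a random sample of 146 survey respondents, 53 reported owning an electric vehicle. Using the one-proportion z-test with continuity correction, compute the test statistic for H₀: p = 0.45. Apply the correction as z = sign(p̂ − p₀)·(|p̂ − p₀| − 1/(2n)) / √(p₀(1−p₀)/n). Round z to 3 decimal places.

z = -2.030

p̂ = 53/146 = 0.36301. p̂ − p₀ = -0.086986.
1/(2n) = 0.003425.
Corrected numerator: |-0.086986| − 0.003425 = 0.083561.
Null standard error: √(0.45·0.55/146) = √0.001695205 = 0.041173.
z = −0.083561/0.041173 = -2.030.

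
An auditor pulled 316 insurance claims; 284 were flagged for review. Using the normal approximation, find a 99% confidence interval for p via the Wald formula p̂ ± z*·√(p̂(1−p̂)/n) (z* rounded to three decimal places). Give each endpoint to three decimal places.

(0.855, 0.942)

With x = 284 successes in n = 316, p̂ = 0.89873.
SE(p̂) = √(0.89873·0.10127/316) = 0.016971.
z* = 2.576 at the 99% level.
Margin of error: 2.576 × 0.016971 = 0.04372.
So the interval runs from 0.855 to 0.942.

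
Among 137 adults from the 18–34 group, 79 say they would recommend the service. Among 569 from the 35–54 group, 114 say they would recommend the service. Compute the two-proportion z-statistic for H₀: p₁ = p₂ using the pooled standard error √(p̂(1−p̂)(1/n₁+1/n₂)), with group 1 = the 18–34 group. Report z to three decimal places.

Sample proportions: p̂₁ = 79/137 = 0.57664 and p̂₂ = 114/569 = 0.20035.
Pooled p̂ = (79+114)/(137+569) = 193/706 = 0.27337.
SE = √[p̂(1−p̂)(1/n₁+1/n₂)] = √[0.27337·0.72663·(1/137+1/569)] ≈ 0.042415.
z = (p̂₁ − p̂₂)/SE = (0.57664 − 0.20035)/0.042415 = 0.37629/0.042415 = 8.872.

z = 8.872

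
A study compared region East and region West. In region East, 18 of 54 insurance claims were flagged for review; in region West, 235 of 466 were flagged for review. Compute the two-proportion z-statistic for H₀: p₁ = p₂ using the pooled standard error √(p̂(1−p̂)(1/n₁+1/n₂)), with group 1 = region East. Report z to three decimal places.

z = -2.379

Sample proportions: p̂₁ = 18/54 = 0.33333 and p̂₂ = 235/466 = 0.50429.
Pooled p̂ = (18+235)/(54+466) = 253/520 = 0.48654.
SE = √[p̂(1−p̂)(1/n₁+1/n₂)] = √[0.48654·0.51346·(1/54+1/466)] ≈ 0.071850.
z = (p̂₁ − p̂₂)/SE = (0.33333 − 0.50429)/0.071850 = -0.17096/0.071850 = -2.379.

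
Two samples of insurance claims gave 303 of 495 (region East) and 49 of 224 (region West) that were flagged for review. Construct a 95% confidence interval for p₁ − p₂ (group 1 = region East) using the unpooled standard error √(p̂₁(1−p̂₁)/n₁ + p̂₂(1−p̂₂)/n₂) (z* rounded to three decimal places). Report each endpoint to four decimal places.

(0.3243, 0.4625)

p̂₁ = 303/495 = 0.61212, p̂₂ = 49/224 = 0.21875; p̂₁ − p̂₂ = 0.39337.
SE = √(0.000479654 + 0.000762939) = √0.001242593 = 0.035250.
The 95% critical value is z* = 1.960. Margin = 1.960·0.035250 = 0.06909.
So the interval runs from 0.3243 to 0.4625.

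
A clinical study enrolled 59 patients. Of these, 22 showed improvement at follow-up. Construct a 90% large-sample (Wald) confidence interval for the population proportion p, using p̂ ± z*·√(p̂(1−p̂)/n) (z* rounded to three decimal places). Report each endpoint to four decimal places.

(0.2693, 0.4764)

Sample proportion p̂ = 22/59 = 0.37288.
SE(p̂) = √(0.37288·0.62712/59) = 0.062956.
The 90% critical value is z* = 1.645.
Margin of error: 1.645 × 0.062956 = 0.10356.
So the interval runs from 0.2693 to 0.4764.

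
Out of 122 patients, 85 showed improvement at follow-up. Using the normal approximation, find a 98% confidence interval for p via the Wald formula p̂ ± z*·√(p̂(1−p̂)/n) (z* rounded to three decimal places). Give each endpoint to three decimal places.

(0.600, 0.794)

With x = 85 successes in n = 122, p̂ = 0.69672.
SE = √(p̂(1−p̂)/n) = √(0.211301/122) = 0.041617.
For 98% confidence, z* = 2.326.
Margin = 2.326·0.041617 = 0.09680.
So the interval runs from 0.600 to 0.794.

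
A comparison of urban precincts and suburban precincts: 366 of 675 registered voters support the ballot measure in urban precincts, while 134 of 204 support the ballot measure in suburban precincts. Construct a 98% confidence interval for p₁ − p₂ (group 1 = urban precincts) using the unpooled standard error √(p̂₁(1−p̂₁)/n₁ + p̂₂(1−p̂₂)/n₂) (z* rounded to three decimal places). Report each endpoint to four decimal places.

p̂₁ = 0.54222, p̂₂ = 0.65686, so the observed difference is -0.11464.
SE = √(0.000367729 + 0.001104873) = √0.001472602 = 0.038374.
z* = 2.326 at the 98% level. Margin = 2.326·0.038374 = 0.08926.
Interval: -0.11464 ± 0.08926 → (-0.2039, -0.0254).

(-0.2039, -0.0254)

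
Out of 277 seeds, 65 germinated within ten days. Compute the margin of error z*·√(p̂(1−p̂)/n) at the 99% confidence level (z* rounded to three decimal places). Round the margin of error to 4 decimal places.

ME = 0.0656

Sample proportion p̂ = 65/277 = 0.23466.
Standard error of p̂: √(0.179593/277) = √0.000648351 = 0.025463.
The 99% critical value is z* = 2.576.
ME = 2.576·0.025463 = 0.0656.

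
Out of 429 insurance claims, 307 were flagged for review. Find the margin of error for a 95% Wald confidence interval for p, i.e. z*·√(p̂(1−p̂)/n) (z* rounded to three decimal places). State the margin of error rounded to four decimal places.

ME = 0.0427

The sample proportion is 307/429 = 0.71562.
SE = √(p̂(1−p̂)/n) = √(0.203509/429) = 0.021780.
The 95% critical value is z* = 1.960.
Margin of error = z*·SE = 1.960 × 0.021780 = 0.0427.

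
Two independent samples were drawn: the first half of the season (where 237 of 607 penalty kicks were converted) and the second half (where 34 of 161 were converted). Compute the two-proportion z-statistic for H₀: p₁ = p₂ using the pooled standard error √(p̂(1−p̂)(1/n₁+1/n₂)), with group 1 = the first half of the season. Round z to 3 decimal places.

Sample proportions: p̂₁ = 237/607 = 0.39044 and p̂₂ = 34/161 = 0.21118.
Pooled p̂ = (237+34)/(607+161) = 271/768 = 0.35286.
Pooled SE = √[0.2283512·0.00785863] ≈ 0.042362.
z = 0.17926/0.042362 = 4.232.

z = 4.232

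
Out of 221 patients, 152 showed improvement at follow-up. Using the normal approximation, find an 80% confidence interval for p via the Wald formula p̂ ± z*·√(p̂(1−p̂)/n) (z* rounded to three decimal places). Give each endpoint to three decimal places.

Sample proportion p̂ = 152/221 = 0.68778.
SE = √(p̂(1−p̂)/n) = √(0.214738/221) = 0.031172.
z* = 1.282 at the 80% level.
Margin = 1.282·0.031172 = 0.03996.
CI: 0.68778 ± 0.03996 = (0.648, 0.728).

(0.648, 0.728)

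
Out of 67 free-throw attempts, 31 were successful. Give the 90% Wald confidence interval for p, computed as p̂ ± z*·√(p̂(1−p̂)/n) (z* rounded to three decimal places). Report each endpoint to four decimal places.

(0.3625, 0.5629)

Sample proportion p̂ = 31/67 = 0.46269.
SE(p̂) = √(0.46269·0.53731/67) = 0.060914.
The 90% critical value is z* = 1.645.
Margin of error: 1.645 × 0.060914 = 0.10020.
So the interval runs from 0.3625 to 0.5629.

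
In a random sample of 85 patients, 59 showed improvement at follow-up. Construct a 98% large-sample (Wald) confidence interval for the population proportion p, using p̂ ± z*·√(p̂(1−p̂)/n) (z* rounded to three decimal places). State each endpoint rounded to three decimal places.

(0.578, 0.810)

The sample proportion is 59/85 = 0.69412.
SE = √(p̂(1−p̂)/n) = √(0.212318/85) = 0.049979.
z* = 2.326 at the 98% level.
Margin of error: 2.326 × 0.049979 = 0.11625.
Interval: 0.69412 ± 0.11625 → (0.578, 0.810).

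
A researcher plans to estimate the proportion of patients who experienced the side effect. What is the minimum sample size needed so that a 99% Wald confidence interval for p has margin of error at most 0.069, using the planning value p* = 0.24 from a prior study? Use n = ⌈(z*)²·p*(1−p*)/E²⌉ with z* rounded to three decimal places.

z* = 2.576 at the 99% level.
p*(1−p*) = 0.24·0.76 = 0.1824.
Required n before rounding: 6.635776 × 0.1824 / 0.069² = 254.225.
Rounding up, n = 255.

n = 255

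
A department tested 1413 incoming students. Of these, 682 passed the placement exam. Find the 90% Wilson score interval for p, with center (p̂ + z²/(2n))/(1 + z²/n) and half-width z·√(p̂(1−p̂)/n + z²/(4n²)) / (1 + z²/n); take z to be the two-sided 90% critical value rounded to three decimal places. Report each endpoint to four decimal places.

(0.4608, 0.5045)

Here p̂ = 682/1413 = 0.48266 and z = 1.645 (z² = 2.706025).
Denominator 1 + z²/n = 1 + 2.706025/1413 = 1.001915.
Center = (0.48266 + 0.000958)/1.001915 = 0.48269.
Radicand: p̂(1−p̂)/n + z²/(4n²) = 0.000176716 + 0.000000339 = 0.000177055.
Half-width = z·√(radicand)/denom = 1.645·0.013306/1.001915 = 0.02185.
So the interval runs from 0.4608 to 0.5045.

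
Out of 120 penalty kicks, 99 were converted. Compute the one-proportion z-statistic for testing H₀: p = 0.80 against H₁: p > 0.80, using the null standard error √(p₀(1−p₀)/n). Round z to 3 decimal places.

z = 0.685

The sample proportion is 99/120 = 0.82500.
Null standard error: √(0.80·0.20/120) = √0.001333333 = 0.036515.
Test statistic: z = 0.02500/0.036515 = 0.685.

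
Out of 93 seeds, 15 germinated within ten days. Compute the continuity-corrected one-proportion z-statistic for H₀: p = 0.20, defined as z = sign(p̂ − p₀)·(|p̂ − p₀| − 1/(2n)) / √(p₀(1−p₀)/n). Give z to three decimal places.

z = -0.804

Sample proportion p̂ = 15/93 = 0.16129. p̂ − p₀ = -0.038710.
Continuity correction 1/(2n) = 1/186 = 0.005376.
Corrected numerator: |-0.038710| − 0.005376 = 0.033334.
Null standard error: √(0.20·0.80/93) = √0.001720430 = 0.041478.
z = −0.033334/0.041478 = -0.804.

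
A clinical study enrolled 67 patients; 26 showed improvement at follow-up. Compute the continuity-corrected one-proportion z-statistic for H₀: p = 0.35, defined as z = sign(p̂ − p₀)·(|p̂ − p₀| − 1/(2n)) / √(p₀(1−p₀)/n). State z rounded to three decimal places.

Sample proportion p̂ = 26/67 = 0.38806. p̂ − p₀ = 0.038060.
1/(2n) = 0.007463.
Corrected numerator: |0.038060| − 0.007463 = 0.030597.
SE₀ = √(0.35·0.65/67) = 0.058271.
z = +0.030597/0.058271 = 0.525.

z = 0.525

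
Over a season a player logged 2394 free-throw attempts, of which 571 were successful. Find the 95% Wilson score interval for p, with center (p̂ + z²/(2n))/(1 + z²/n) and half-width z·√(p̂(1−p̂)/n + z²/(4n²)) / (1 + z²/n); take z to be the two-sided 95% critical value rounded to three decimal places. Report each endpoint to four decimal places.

(0.2219, 0.2560)

Here p̂ = 571/2394 = 0.23851 and z = 1.960 (z² = 3.841600).
Denominator 1 + z²/n = 1 + 3.841600/2394 = 1.001605.
Adjusted center: (0.23851 + z²/(2n))/1.001605 = 0.23893.
Radicand: p̂(1−p̂)/n + z²/(4n²) = 0.000075867 + 0.000000168 = 0.000076035.
Half-width = 1.960·√0.000076035/1.001605 = 0.01706.
So the interval runs from 0.2219 to 0.2560.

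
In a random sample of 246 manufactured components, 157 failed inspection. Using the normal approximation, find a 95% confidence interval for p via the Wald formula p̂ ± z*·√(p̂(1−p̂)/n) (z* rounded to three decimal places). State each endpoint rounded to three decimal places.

p̂ = 157/246 = 0.63821.
SE(p̂) = √(0.63821·0.36179/246) = 0.030637.
z* = 1.960 at the 95% level.
Margin of error: 1.960 × 0.030637 = 0.06005.
Interval: 0.63821 ± 0.06005 → (0.578, 0.698).

(0.578, 0.698)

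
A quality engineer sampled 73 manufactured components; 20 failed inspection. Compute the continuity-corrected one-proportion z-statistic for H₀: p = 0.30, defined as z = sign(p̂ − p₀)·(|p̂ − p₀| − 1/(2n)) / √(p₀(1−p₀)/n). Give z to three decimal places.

z = -0.358

Sample proportion p̂ = 20/73 = 0.27397. p̂ − p₀ = -0.026027.
Continuity correction 1/(2n) = 1/146 = 0.006849.
Corrected numerator: |-0.026027| − 0.006849 = 0.019178.
SE₀ = √(0.30·0.70/73) = 0.053635.
z = (−)0.019178/0.053635 = -0.358.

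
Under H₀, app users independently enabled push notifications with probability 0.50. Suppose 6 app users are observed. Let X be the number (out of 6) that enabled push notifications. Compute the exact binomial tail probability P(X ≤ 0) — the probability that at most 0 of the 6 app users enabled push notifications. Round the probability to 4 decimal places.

X is binomial with n = 6 and p = 0.50.
P(X ≤ 0) = C(6,0)·0.50^0·0.50^6.
= 0.015625 = 0.0156.

P = 0.0156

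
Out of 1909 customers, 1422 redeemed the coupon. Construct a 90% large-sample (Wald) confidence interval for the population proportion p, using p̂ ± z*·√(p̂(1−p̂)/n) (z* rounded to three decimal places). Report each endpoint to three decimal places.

(0.728, 0.761)

p̂ = 1422/1909 = 0.74489.
Standard error of p̂: √(0.190028/1909) = √0.000099543 = 0.009977.
The 90% critical value is z* = 1.645.
Margin = 1.645·0.009977 = 0.01641.
Interval: 0.74489 ± 0.01641 → (0.728, 0.761).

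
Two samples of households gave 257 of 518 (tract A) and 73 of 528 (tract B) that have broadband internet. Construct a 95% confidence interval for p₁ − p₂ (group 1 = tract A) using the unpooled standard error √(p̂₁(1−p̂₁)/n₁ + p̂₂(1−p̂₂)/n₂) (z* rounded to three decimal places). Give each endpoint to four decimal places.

p̂₁ = 257/518 = 0.49614, p̂₂ = 73/528 = 0.13826; p̂₁ − p̂₂ = 0.35788.
SE = √(0.000482597 + 0.000225649) = √0.000708246 = 0.026613.
For 95% confidence, z* = 1.960. Margin = 1.960·0.026613 = 0.05216.
So the interval runs from 0.3057 to 0.4100.

(0.3057, 0.4100)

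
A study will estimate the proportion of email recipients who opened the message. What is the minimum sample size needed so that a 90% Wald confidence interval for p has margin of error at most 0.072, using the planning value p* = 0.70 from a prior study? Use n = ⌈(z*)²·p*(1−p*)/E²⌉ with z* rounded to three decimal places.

n = 110

For 90% confidence, z* = 1.645.
p*(1−p*) = 0.70·0.30 = 0.2100.
(z*)²·p*(1−p*)/E² = 2.706025·0.2100/0.005184 = 109.619.
⌈109.619⌉ = 110.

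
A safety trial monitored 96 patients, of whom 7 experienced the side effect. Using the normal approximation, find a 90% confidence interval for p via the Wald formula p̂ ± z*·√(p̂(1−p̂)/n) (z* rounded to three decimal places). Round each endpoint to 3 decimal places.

Sample proportion p̂ = 7/96 = 0.07292.
SE(p̂) = √(0.07292·0.92708/96) = 0.026536.
For 90% confidence, z* = 1.645.
Margin of error: 1.645 × 0.026536 = 0.04365.
So the interval runs from 0.029 to 0.117.

(0.029, 0.117)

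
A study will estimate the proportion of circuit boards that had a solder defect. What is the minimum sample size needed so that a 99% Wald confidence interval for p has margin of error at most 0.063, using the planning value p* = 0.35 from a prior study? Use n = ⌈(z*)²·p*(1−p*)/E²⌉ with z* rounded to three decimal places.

n = 381

z* = 2.576 at the 99% level.
p*(1−p*) = 0.35·0.65 = 0.2275.
Required n before rounding: 6.635776 × 0.2275 / 0.063² = 380.358.
⌈380.358⌉ = 381.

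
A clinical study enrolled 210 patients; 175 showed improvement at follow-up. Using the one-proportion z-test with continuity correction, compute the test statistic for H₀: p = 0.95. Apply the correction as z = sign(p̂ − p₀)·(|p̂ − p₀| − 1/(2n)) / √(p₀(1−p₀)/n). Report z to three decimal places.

z = -7.599

Sample proportion p̂ = 175/210 = 0.83333. p̂ − p₀ = -0.116667.
1/(2n) = 0.002381.
Corrected numerator: |-0.116667| − 0.002381 = 0.114286.
SE₀ = √(0.95·0.05/210) = 0.015040.
z = (−)0.114286/0.015040 = -7.599.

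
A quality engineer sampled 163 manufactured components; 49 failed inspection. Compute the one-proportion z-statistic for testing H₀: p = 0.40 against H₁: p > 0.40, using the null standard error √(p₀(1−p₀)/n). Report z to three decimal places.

z = -2.590

Sample proportion p̂ = 49/163 = 0.30061.
Null standard error: √(0.40·0.60/163) = √0.001472393 = 0.038372.
Test statistic: z = -0.09939/0.038372 = -2.590.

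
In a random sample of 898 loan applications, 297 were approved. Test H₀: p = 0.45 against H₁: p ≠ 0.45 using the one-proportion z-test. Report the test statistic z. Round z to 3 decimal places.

z = -7.184

Sample proportion p̂ = 297/898 = 0.33073.
Under H₀, SE = √(p₀(1−p₀)/n) = √(0.45·0.55/898) = √0.000275612 = 0.016602.
z = (0.33073 − 0.45)/0.016602 = -0.11927/0.016602 = -7.184.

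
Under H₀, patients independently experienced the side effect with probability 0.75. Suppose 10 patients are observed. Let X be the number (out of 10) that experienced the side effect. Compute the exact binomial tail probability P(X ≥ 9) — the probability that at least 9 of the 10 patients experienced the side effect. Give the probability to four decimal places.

X ~ Binomial(n=10, p=0.75).
P(X ≥ 9) = C(10,9)·0.75^9·0.25^1 + C(10,10)·0.75^10·0.25^0.
= 0.187712 + 0.056314 = 0.2440.

P = 0.2440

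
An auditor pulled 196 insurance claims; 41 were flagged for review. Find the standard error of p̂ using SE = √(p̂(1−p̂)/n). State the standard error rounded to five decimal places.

With x = 41 successes in n = 196, p̂ = 0.20918.
p̂(1−p̂) = 0.165424.
SE = √(0.165424/196) = 0.02905.

SE = 0.02905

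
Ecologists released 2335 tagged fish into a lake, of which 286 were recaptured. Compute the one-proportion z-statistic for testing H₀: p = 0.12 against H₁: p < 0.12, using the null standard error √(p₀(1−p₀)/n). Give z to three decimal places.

With x = 286 successes in n = 2335, p̂ = 0.12248.
Under H₀, SE = √(p₀(1−p₀)/n) = √(0.12·0.88/2335) = √0.000045225 = 0.006725.
z = (0.12248 − 0.12)/0.006725 = 0.00248/0.006725 = 0.369.

z = 0.369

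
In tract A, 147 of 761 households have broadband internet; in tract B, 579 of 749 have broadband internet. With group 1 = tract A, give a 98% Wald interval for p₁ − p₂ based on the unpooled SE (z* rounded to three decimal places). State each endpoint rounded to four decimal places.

p̂₁ = 0.19317, p̂₂ = 0.77303, so the observed difference is -0.57986.
Unpooled SE = √(p̂₁(1−p̂₁)/n₁ + p̂₂(1−p̂₂)/n₂) = √(0.000204801 + 0.000234251) = 0.020954.
z* = 2.326 at the 98% level. Margin = 2.326·0.020954 = 0.04874.
CI: -0.57986 ± 0.04874 = (-0.6286, -0.5311).

(-0.6286, -0.5311)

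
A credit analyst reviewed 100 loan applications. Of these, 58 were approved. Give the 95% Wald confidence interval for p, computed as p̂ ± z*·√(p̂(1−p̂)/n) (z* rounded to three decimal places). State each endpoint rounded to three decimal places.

(0.483, 0.677)

p̂ = 58/100 = 0.58000.
SE = √(p̂(1−p̂)/n) = √(0.243600/100) = 0.049356.
For 95% confidence, z* = 1.960.
Margin of error: 1.960 × 0.049356 = 0.09674.
CI: 0.58000 ± 0.09674 = (0.483, 0.677).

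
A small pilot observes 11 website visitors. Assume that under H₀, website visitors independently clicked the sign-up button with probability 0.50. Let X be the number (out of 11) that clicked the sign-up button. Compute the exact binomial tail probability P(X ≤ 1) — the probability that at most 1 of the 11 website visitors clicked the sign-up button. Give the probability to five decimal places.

P = 0.00586

X ~ Binomial(n=11, p=0.50).
P(X ≤ 1) = C(11,0)·0.50^0·0.50^11 + C(11,1)·0.50^1·0.50^10.
= 0.000488 + 0.005371 = 0.00586.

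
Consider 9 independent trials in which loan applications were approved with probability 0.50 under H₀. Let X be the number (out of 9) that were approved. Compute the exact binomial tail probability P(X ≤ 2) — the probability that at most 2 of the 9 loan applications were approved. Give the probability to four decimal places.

X ~ Binomial(n=9, p=0.50).
P(X ≤ 2) = C(9,0)·0.50^0·0.50^9 + C(9,1)·0.50^1·0.50^8 + C(9,2)·0.50^2·0.50^7.
= 0.001953 + 0.017578 + 0.070312 = 0.0898.

P = 0.0898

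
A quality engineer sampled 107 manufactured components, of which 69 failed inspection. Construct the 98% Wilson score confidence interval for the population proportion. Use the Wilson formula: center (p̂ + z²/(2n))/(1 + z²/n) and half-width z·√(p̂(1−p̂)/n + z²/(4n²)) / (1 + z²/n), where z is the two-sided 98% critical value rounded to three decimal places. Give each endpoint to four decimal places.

p̂ = 69/107 = 0.64486; z = 2.326, so z² = 5.410276.
Denominator 1 + z²/n = 1 + 5.410276/107 = 1.050563.
Adjusted center: (0.64486 + z²/(2n))/1.050563 = 0.63789.
Radicand: p̂(1−p̂)/n + z²/(4n²) = 0.002140333 + 0.000118139 = 0.002258472.
Half-width = z·√(radicand)/denom = 2.326·0.047523/1.050563 = 0.10522.
CI: 0.63789 ± 0.10522 = (0.5327, 0.7431).

(0.5327, 0.7431)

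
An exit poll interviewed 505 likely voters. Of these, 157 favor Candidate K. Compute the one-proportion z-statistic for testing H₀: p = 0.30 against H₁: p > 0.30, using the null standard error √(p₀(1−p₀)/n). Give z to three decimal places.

With x = 157 successes in n = 505, p̂ = 0.31089.
SE₀ = √(0.30·0.70/505) = 0.020392.
z = (0.31089 − 0.30)/0.020392 = 0.01089/0.020392 = 0.534.

z = 0.534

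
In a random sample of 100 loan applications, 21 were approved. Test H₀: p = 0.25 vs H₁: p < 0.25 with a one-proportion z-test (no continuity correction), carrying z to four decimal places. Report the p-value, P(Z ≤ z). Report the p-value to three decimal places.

The sample proportion is 21/100 = 0.21000.
Under H₀, SE = √(p₀(1−p₀)/n) = √(0.25·0.75/100) = √0.001875000 = 0.043301.
Test statistic (full precision, shown to 4 dp): z = (21/100 − 0.25)/SE₀ ≈ -0.9238.
p-value = P(Z ≤ z) with z = -0.9238 → 0.178.

p-value = 0.178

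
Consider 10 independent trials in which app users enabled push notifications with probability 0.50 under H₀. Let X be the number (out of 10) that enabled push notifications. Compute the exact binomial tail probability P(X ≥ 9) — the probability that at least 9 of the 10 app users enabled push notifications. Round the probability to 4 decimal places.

P = 0.0107

X is binomial with n = 10 and p = 0.50.
P(X ≥ 9) = C(10,9)·0.50^9·0.50^1 + C(10,10)·0.50^10·0.50^0.
= 0.009766 + 0.000977 = 0.0107.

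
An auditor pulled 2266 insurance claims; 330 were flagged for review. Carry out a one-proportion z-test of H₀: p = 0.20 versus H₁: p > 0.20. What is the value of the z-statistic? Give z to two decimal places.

The sample proportion is 330/2266 = 0.14563.
SE₀ = √(0.20·0.80/2266) = 0.008403.
z = (p̂ − p₀)/SE = (0.14563 − 0.20)/0.008403 = -6.47.

z = -6.47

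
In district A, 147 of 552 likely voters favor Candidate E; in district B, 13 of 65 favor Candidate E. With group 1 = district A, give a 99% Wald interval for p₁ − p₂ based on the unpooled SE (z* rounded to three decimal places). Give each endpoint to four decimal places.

p̂₁ = 147/552 = 0.26630, p̂₂ = 13/65 = 0.20000; p̂₁ − p̂₂ = 0.06630.
Unpooled SE = √(p̂₁(1−p̂₁)/n₁ + p̂₂(1−p̂₂)/n₂) = √(0.000353961 + 0.002461538) = 0.053061.
z* = 2.576 at the 99% level. Margin = 2.576·0.053061 = 0.13669.
Interval: 0.06630 ± 0.13669 → (-0.0704, 0.2030).

(-0.0704, 0.2030)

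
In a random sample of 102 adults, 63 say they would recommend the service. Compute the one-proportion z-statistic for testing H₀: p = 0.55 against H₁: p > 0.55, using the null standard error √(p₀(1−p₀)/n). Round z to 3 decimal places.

z = 1.373

The sample proportion is 63/102 = 0.61765.
SE₀ = √(0.55·0.45/102) = 0.049259.
Test statistic: z = 0.06765/0.049259 = 1.373.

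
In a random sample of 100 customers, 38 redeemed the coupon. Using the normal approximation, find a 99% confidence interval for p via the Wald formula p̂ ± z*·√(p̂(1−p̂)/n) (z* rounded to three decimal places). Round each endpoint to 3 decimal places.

(0.255, 0.505)

Sample proportion p̂ = 38/100 = 0.38000.
SE = √(p̂(1−p̂)/n) = √(0.235600/100) = 0.048539.
For 99% confidence, z* = 2.576.
Margin of error: 2.576 × 0.048539 = 0.12504.
So the interval runs from 0.255 to 0.505.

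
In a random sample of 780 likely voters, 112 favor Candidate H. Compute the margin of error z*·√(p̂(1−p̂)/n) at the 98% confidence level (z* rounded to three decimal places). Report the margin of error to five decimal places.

ME = 0.02921

Sample proportion p̂ = 112/780 = 0.14359.
SE(p̂) = √(0.14359·0.85641/780) = 0.012556.
For 98% confidence, z* = 2.326.
ME = 2.326·0.012556 = 0.02921.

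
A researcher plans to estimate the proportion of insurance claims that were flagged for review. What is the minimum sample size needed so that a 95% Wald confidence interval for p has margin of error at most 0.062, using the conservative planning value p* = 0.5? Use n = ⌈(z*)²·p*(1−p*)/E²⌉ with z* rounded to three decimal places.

z* = 1.960 at the 95% level.
p*(1−p*) = 0.2500.
Required n before rounding: 3.841600 × 0.2500 / 0.062² = 249.844.
Rounding up, n = 250.

n = 250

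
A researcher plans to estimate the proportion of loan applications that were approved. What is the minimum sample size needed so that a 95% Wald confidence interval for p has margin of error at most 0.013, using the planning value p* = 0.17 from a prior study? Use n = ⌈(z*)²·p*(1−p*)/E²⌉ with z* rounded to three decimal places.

n = 3208

z* = 1.960 at the 95% level.
p*(1−p*) = 0.1411.
(z*)²·p*(1−p*)/E² = 3.841600·0.1411/0.000169 = 3207.395.
Rounding up, n = 3208.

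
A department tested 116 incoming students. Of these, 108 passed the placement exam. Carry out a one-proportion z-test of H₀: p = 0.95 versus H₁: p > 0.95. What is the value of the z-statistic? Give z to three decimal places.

z = -0.937

Sample proportion p̂ = 108/116 = 0.93103.
Under H₀, SE = √(p₀(1−p₀)/n) = √(0.95·0.05/116) = √0.000409483 = 0.020236.
z = (p̂ − p₀)/SE = (0.93103 − 0.95)/0.020236 = -0.937.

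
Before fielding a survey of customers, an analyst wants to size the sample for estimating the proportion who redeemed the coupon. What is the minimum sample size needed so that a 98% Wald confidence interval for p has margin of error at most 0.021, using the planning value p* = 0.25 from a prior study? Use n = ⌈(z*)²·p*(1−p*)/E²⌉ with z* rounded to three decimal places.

For 98% confidence, z* = 2.326.
p*(1−p*) = 0.25·0.75 = 0.1875.
(z*)²·p*(1−p*)/E² = 5.410276·0.1875/0.000441 = 2300.287.
⌈2300.287⌉ = 2301.

n = 2301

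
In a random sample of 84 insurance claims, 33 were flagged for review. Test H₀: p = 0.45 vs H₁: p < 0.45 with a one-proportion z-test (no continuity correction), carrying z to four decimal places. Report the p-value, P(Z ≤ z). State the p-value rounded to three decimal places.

p-value = 0.146

Sample proportion p̂ = 33/84 = 0.39286.
Under H₀, SE = √(p₀(1−p₀)/n) = √(0.45·0.55/84) = √0.002946429 = 0.054281.
Test statistic (full precision, shown to 4 dp): z = (33/84 − 0.45)/SE₀ ≈ -1.0527.
p-value = P(Z ≤ z) with z = -1.0527 → 0.146.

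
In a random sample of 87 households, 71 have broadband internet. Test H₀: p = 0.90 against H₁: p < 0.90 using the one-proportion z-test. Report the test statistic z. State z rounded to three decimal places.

The sample proportion is 71/87 = 0.81609.
SE₀ = √(0.90·0.10/87) = 0.032163.
z = (p̂ − p₀)/SE = (0.81609 − 0.90)/0.032163 = -2.609.

z = -2.609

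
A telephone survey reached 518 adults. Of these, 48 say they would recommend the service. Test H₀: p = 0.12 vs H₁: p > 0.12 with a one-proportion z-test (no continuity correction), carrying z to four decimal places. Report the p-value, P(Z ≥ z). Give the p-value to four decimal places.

p-value = 0.9722

With x = 48 successes in n = 518, p̂ = 0.09266.
Under H₀, SE = √(p₀(1−p₀)/n) = √(0.12·0.88/518) = √0.000203861 = 0.014278.
Test statistic (full precision, shown to 4 dp): z = (48/518 − 0.12)/SE₀ ≈ -1.9145.
p-value = P(Z ≥ z) with z = -1.9145 → 0.9722.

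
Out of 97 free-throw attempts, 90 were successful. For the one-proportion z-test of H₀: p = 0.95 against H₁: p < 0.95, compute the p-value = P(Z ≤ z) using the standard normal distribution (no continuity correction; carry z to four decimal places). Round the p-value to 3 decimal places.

The sample proportion is 90/97 = 0.92784.
Under H₀, SE = √(p₀(1−p₀)/n) = √(0.95·0.05/97) = √0.000489691 = 0.022129.
Test statistic (full precision, shown to 4 dp): z = (90/97 − 0.95)/SE₀ ≈ -1.0016.
From the standard normal, P(Z ≤ z) = 0.158.

p-value = 0.158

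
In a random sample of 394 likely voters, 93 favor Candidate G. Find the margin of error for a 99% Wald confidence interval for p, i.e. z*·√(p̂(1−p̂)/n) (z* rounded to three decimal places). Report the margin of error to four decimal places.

ME = 0.0551

Sample proportion p̂ = 93/394 = 0.23604.
SE(p̂) = √(0.23604·0.76396/394) = 0.021393.
For 99% confidence, z* = 2.576.
ME = 2.576·0.021393 = 0.0551.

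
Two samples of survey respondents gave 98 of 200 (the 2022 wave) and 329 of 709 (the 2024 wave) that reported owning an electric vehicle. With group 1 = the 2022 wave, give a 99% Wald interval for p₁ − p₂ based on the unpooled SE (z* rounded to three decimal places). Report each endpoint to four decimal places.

p̂₁ = 0.49000, p̂₂ = 0.46403, so the observed difference is 0.02597.
SE = √(0.001249500 + 0.000350785) = √0.001600285 = 0.040004.
z* = 2.576 at the 99% level. Margin of error = 0.10305.
CI: 0.02597 ± 0.10305 = (-0.0771, 0.1290).

(-0.0771, 0.1290)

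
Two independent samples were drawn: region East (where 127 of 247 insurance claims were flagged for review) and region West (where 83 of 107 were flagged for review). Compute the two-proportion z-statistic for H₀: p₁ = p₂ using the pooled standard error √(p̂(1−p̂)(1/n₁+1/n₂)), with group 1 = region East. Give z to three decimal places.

Sample proportions: p̂₁ = 127/247 = 0.51417 and p̂₂ = 83/107 = 0.77570.
Pooling: p̂ = 210/354 = 0.59322.
SE = √[p̂(1−p̂)(1/n₁+1/n₂)] = √[0.59322·0.40678·(1/247+1/107)] ≈ 0.056852.
z = -0.26153/0.056852 = -4.600.

z = -4.600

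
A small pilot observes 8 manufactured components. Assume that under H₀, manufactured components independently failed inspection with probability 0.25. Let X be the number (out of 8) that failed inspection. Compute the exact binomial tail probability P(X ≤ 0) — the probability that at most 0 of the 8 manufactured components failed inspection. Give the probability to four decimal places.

P = 0.1001

X is binomial with n = 8 and p = 0.25.
P(X ≤ 0) = C(8,0)·0.25^0·0.75^8.
= 0.100113 = 0.1001.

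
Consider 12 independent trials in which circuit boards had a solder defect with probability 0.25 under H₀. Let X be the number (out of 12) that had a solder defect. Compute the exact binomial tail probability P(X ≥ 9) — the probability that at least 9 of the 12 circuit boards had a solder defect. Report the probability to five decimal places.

P = 0.00039

X ~ Binomial(n=12, p=0.25).
P(X ≥ 9) = C(12,9)·0.25^9·0.75^3 + C(12,10)·0.25^10·0.75^2 + C(12,11)·0.25^11·0.75^1 + C(12,12)·0.25^12·0.75^0.
= 0.000354 + 0.000035 + 0.000002 + 0.000000 = 0.00039.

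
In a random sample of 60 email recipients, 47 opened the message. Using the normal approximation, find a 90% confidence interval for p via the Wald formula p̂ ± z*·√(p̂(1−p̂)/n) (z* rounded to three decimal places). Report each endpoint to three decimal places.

(0.696, 0.871)

Sample proportion p̂ = 47/60 = 0.78333.
SE(p̂) = √(0.78333·0.21667/60) = 0.053186.
z* = 1.645 at the 90% level.
Margin = 1.645·0.053186 = 0.08749.
Interval: 0.78333 ± 0.08749 → (0.696, 0.871).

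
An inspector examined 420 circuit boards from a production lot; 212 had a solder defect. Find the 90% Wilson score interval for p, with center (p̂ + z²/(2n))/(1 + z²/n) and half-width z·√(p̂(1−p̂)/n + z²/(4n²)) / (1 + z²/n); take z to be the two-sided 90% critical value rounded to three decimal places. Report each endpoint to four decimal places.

p̂ = 212/420 = 0.50476; z = 1.645, so z² = 2.706025.
Denominator 1 + z²/n = 1 + 2.706025/420 = 1.006443.
Adjusted center: (0.50476 + z²/(2n))/1.006443 = 0.50473.
Radicand: p̂(1−p̂)/n + z²/(4n²) = 0.000595184 + 0.000003835 = 0.000599019.
Half-width = z·√(radicand)/denom = 1.645·0.024475/1.006443 = 0.04000.
CI: 0.50473 ± 0.04000 = (0.4647, 0.5447).

(0.4647, 0.5447)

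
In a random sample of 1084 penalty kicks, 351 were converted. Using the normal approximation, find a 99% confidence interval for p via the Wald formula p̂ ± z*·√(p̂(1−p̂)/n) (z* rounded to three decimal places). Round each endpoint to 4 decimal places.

(0.2872, 0.3604)

p̂ = 351/1084 = 0.32380.
SE(p̂) = √(0.32380·0.67620/1084) = 0.014212.
z* = 2.576 at the 99% level.
Margin of error: 2.576 × 0.014212 = 0.03661.
Interval: 0.32380 ± 0.03661 → (0.2872, 0.3604).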